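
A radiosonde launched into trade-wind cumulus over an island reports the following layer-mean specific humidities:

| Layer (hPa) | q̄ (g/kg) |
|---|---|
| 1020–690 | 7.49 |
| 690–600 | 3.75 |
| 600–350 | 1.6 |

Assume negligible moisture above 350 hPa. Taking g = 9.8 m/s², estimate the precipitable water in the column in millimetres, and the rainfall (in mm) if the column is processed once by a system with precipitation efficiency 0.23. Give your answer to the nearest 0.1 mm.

PW ≈ 32.7 mm; rainfall ≈ 7.5 mm

Precipitable water is the column-integrated vapour mass per unit area: PW = (1/g) Σ q̄ Δp, with q in kg/kg and Δp in Pa (1 kg/m² of water = 1 mm).
Layer 1020–690 hPa: Δp = 330 hPa = 33000 Pa, q̄ = 0.00749 kg/kg → 0.00749 × 33000 / 9.8 = 25.22 mm
Layer 690–600 hPa: Δp = 90 hPa = 9000 Pa, q̄ = 0.00375 kg/kg → 0.00375 × 9000 / 9.8 = 3.44 mm
Layer 600–350 hPa: Δp = 250 hPa = 25000 Pa, q̄ = 0.0016 kg/kg → 0.0016 × 25000 / 9.8 = 4.08 mm
PW = 25.22 + 3.44 + 4.08 = 32.74 ≈ 32.7 mm.
Rainfall = ε × PW = 0.23 × 32.7 = 7.5 mm.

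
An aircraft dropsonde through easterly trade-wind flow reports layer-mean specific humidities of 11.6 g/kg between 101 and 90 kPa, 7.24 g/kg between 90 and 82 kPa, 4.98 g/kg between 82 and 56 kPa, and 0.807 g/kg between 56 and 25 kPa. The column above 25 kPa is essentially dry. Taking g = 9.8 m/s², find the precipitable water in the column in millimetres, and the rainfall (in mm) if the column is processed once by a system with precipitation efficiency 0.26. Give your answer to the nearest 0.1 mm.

PW ≈ 34.7 mm; rainfall ≈ 9.0 mm

Precipitable water is the column-integrated vapour mass per unit area: PW = (1/g) Σ q̄ Δp, with q in kg/kg and Δp in Pa (1 kg/m² of water = 1 mm).
Layer 101–90 kPa: Δp = 110 hPa = 11000 Pa, q̄ = 0.0116 kg/kg → 0.0116 × 11000 / 9.8 = 13.02 mm
Layer 90–82 kPa: Δp = 80 hPa = 8000 Pa, q̄ = 0.00724 kg/kg → 0.00724 × 8000 / 9.8 = 5.91 mm
Layer 82–56 kPa: Δp = 260 hPa = 26000 Pa, q̄ = 0.00498 kg/kg → 0.00498 × 26000 / 9.8 = 13.21 mm
Layer 56–25 kPa: Δp = 310 hPa = 31000 Pa, q̄ = 0.000807 kg/kg → 0.000807 × 31000 / 9.8 = 2.55 mm
PW = 13.02 + 5.91 + 13.21 + 2.55 = 34.69 ≈ 34.7 mm.
Rainfall = ε × PW = 0.26 × 34.7 = 9.0 mm.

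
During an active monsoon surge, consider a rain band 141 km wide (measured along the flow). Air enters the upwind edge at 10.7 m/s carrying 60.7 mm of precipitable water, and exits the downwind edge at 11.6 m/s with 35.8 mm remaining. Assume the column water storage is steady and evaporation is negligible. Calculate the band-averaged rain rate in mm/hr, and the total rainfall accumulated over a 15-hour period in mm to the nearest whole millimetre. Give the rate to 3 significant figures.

Column moisture flux per unit crosswind length is F = V × PW.
Inflow: F_in = 10.7 × 60.7 = 649.49 mm·m/s
Outflow: F_out = 11.6 × 35.8 = 415.28 mm·m/s
Steady-state rate R = (F_in − F_out)/L = (649.49 − 415.28) / 141000 m = 1.661e-03 mm/s.
R = 1.661e-03 × 3600 = 5.98 mm/hr.
Over 15 h: total = 5.98 × 15 = 89.7 ≈ 90 mm.

R ≈ 5.98 mm/hr; total ≈ 90 mm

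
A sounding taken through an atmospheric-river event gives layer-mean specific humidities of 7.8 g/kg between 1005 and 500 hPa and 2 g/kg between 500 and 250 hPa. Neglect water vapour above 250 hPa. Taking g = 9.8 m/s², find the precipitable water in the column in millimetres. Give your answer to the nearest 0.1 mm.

Precipitable water is the column-integrated vapour mass per unit area: PW = (1/g) Σ q̄ Δp, with q in kg/kg and Δp in Pa (1 kg/m² of water = 1 mm).
Layer 1005–500 hPa: Δp = 505 hPa = 50500 Pa, q̄ = 0.0078 kg/kg → 0.0078 × 50500 / 9.8 = 40.19 mm
Layer 500–250 hPa: Δp = 250 hPa = 25000 Pa, q̄ = 0.002 kg/kg → 0.002 × 25000 / 9.8 = 5.10 mm
PW = 40.19 + 5.10 = 45.29 ≈ 45.3 mm.

PW ≈ 45.3 mm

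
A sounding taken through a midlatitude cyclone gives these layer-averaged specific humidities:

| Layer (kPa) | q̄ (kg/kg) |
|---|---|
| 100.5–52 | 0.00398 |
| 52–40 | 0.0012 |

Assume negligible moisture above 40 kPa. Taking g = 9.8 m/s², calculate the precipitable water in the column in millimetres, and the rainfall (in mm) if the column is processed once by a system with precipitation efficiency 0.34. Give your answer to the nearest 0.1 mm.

Precipitable water is the column-integrated vapour mass per unit area: PW = (1/g) Σ q̄ Δp, with q in kg/kg and Δp in Pa (1 kg/m² of water = 1 mm).
Layer 100.5–52 kPa: Δp = 485 hPa = 48500 Pa, q̄ = 0.00398 kg/kg → 0.00398 × 48500 / 9.8 = 19.70 mm
Layer 52–40 kPa: Δp = 120 hPa = 12000 Pa, q̄ = 0.0012 kg/kg → 0.0012 × 12000 / 9.8 = 1.47 mm
PW = 19.70 + 1.47 = 21.17 ≈ 21.2 mm.
Rainfall = ε × PW = 0.34 × 21.2 = 7.2 mm.

PW ≈ 21.2 mm; rainfall ≈ 7.2 mm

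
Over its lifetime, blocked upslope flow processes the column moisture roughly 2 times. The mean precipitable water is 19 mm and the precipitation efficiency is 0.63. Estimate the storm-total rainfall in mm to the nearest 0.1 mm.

rainfall ≈ 23.9 mm

Each cycle deposits ε × PW = 0.63 × 19 = 11.97 mm.
Over 2 cycles: 2 × 11.97 = 23.9 mm.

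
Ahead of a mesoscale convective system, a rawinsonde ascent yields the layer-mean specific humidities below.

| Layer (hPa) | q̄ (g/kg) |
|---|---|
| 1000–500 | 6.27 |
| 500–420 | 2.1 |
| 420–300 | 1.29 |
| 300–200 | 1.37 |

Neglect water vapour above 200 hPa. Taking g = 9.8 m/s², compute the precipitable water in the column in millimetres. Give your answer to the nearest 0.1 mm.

Precipitable water is the column-integrated vapour mass per unit area: PW = (1/g) Σ q̄ Δp, with q in kg/kg and Δp in Pa (1 kg/m² of water = 1 mm).
Layer 1000–500 hPa: Δp = 500 hPa = 50000 Pa, q̄ = 0.00627 kg/kg → 0.00627 × 50000 / 9.8 = 31.99 mm
Layer 500–420 hPa: Δp = 80 hPa = 8000 Pa, q̄ = 0.0021 kg/kg → 0.0021 × 8000 / 9.8 = 1.71 mm
Layer 420–300 hPa: Δp = 120 hPa = 12000 Pa, q̄ = 0.00129 kg/kg → 0.00129 × 12000 / 9.8 = 1.58 mm
Layer 300–200 hPa: Δp = 100 hPa = 10000 Pa, q̄ = 0.00137 kg/kg → 0.00137 × 10000 / 9.8 = 1.40 mm
PW = 31.99 + 1.71 + 1.58 + 1.40 = 36.68 ≈ 36.7 mm.

PW ≈ 36.7 mm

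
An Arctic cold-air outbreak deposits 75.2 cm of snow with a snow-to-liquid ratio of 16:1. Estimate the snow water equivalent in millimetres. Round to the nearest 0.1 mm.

SWE ≈ 47.0 mm

SWE = snow depth / ratio = 75.2 cm / 16 = 4.700 cm = 47.0 mm.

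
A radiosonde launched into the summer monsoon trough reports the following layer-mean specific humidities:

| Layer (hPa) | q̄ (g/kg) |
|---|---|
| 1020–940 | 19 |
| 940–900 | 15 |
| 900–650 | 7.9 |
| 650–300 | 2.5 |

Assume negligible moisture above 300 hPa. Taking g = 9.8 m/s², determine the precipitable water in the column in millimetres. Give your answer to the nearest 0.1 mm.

Precipitable water is the column-integrated vapour mass per unit area: PW = (1/g) Σ q̄ Δp, with q in kg/kg and Δp in Pa (1 kg/m² of water = 1 mm).
Layer 1020–940 hPa: Δp = 80 hPa = 8000 Pa, q̄ = 0.019 kg/kg → 0.019 × 8000 / 9.8 = 15.51 mm
Layer 940–900 hPa: Δp = 40 hPa = 4000 Pa, q̄ = 0.015 kg/kg → 0.015 × 4000 / 9.8 = 6.12 mm
Layer 900–650 hPa: Δp = 250 hPa = 25000 Pa, q̄ = 0.0079 kg/kg → 0.0079 × 25000 / 9.8 = 20.15 mm
Layer 650–300 hPa: Δp = 350 hPa = 35000 Pa, q̄ = 0.0025 kg/kg → 0.0025 × 35000 / 9.8 = 8.93 mm
PW = 15.51 + 6.12 + 20.15 + 8.93 = 50.71 ≈ 50.7 mm.

PW ≈ 50.7 mm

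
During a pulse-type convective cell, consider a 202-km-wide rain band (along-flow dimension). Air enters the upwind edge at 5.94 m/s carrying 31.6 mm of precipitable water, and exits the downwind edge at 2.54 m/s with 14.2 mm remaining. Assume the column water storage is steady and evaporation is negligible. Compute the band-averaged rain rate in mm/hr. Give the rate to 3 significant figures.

R ≈ 2.70 mm/hr

Column moisture flux per unit crosswind length is F = V × PW.
Inflow: F_in = 5.94 × 31.6 = 187.704 mm·m/s
Outflow: F_out = 2.54 × 14.2 = 36.068 mm·m/s
Steady-state rate R = (F_in − F_out)/L = (187.704 − 36.068) / 202000 m = 7.507e-04 mm/s.
R = 7.507e-04 × 3600 = 2.70 mm/hr.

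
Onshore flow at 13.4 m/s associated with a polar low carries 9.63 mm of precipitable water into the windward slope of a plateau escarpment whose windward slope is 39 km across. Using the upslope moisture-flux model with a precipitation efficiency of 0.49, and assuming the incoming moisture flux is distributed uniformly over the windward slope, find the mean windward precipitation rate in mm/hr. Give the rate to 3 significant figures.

R ≈ 5.84 mm/hr

Incoming column moisture flux per unit ridge length: F = V × PW = 13.4 × 9.63 = 129.042 mm·m/s.
Spread over the 39 km slope with efficiency ε = 0.49: R = ε·F/W = 0.49 × 129.042 / 39000 m = 1.621e-03 mm/s.
R = 1.621e-03 × 3600 = 5.84 mm/hr.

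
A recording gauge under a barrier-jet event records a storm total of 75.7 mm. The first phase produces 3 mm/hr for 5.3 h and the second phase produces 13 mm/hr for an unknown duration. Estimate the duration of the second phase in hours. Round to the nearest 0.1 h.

Known phases: 3 × 5.3 = 15.9 mm.
Remaining depth = 75.7 − 15.9 = 59.8 mm.
Duration = 59.8 / 13 = 4.6 h.

duration ≈ 4.6 h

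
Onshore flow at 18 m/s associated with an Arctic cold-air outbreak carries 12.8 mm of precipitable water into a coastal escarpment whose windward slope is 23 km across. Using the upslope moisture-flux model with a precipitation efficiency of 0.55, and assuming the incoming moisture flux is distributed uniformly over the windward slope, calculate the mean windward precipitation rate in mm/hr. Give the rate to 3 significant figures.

Incoming column moisture flux per unit ridge length: F = V × PW = 18 × 12.8 = 230.4 mm·m/s.
Spread over the 23 km slope with efficiency ε = 0.55: R = ε·F/W = 0.55 × 230.4 / 23000 m = 5.510e-03 mm/s.
R = 5.510e-03 × 3600 = 19.8 mm/hr.

R ≈ 19.8 mm/hr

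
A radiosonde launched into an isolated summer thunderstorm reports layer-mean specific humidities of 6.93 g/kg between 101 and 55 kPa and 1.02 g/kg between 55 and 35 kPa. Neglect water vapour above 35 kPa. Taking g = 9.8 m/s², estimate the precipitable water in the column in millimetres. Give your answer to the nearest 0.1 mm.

Precipitable water is the column-integrated vapour mass per unit area: PW = (1/g) Σ q̄ Δp, with q in kg/kg and Δp in Pa (1 kg/m² of water = 1 mm).
Layer 101–55 kPa: Δp = 460 hPa = 46000 Pa, q̄ = 0.00693 kg/kg → 0.00693 × 46000 / 9.8 = 32.53 mm
Layer 55–35 kPa: Δp = 200 hPa = 20000 Pa, q̄ = 0.00102 kg/kg → 0.00102 × 20000 / 9.8 = 2.08 mm
PW = 32.53 + 2.08 = 34.61 ≈ 34.6 mm.

PW ≈ 34.6 mm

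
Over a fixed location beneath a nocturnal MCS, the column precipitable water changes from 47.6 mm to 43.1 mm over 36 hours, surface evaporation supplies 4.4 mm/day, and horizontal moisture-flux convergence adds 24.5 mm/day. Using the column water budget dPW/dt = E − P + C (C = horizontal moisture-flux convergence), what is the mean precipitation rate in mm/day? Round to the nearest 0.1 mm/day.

dPW/dt = (43.1 − 47.6) mm / (36/24 day) = -3.000 mm/day.
P = E + C − dPW/dt = 4.4 + (24.5) − (-3.000) = 31.9 mm/day.

P ≈ 31.9 mm/day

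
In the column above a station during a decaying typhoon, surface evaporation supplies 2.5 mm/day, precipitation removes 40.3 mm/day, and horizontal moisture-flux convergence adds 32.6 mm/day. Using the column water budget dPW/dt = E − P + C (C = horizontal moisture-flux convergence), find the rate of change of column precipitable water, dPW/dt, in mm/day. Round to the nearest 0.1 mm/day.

dPW/dt = E − P + C = 2.5 − 40.3 + (32.6) = -5.2 mm/day.

dPW/dt ≈ -5.2 mm/day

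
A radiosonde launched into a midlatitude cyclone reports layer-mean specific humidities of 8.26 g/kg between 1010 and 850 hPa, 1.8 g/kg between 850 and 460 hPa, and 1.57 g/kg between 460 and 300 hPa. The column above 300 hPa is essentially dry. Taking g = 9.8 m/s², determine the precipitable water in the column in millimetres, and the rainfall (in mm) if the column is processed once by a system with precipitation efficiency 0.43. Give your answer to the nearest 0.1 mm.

Precipitable water is the column-integrated vapour mass per unit area: PW = (1/g) Σ q̄ Δp, with q in kg/kg and Δp in Pa (1 kg/m² of water = 1 mm).
Layer 1010–850 hPa: Δp = 160 hPa = 16000 Pa, q̄ = 0.00826 kg/kg → 0.00826 × 16000 / 9.8 = 13.49 mm
Layer 850–460 hPa: Δp = 390 hPa = 39000 Pa, q̄ = 0.0018 kg/kg → 0.0018 × 39000 / 9.8 = 7.16 mm
Layer 460–300 hPa: Δp = 160 hPa = 16000 Pa, q̄ = 0.00157 kg/kg → 0.00157 × 16000 / 9.8 = 2.56 mm
PW = 13.49 + 7.16 + 2.56 = 23.21 ≈ 23.2 mm.
Rainfall = ε × PW = 0.43 × 23.2 = 10.0 mm.

PW ≈ 23.2 mm; rainfall ≈ 10.0 mm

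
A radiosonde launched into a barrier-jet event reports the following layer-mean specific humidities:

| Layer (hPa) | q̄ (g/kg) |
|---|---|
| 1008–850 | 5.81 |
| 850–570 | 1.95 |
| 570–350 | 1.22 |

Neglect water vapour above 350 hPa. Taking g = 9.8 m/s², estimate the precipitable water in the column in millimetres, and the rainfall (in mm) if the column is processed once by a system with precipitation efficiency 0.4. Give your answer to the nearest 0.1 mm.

PW ≈ 17.7 mm; rainfall ≈ 7.1 mm

Precipitable water is the column-integrated vapour mass per unit area: PW = (1/g) Σ q̄ Δp, with q in kg/kg and Δp in Pa (1 kg/m² of water = 1 mm).
Layer 1008–850 hPa: Δp = 158 hPa = 15800 Pa, q̄ = 0.00581 kg/kg → 0.00581 × 15800 / 9.8 = 9.37 mm
Layer 850–570 hPa: Δp = 280 hPa = 28000 Pa, q̄ = 0.00195 kg/kg → 0.00195 × 28000 / 9.8 = 5.57 mm
Layer 570–350 hPa: Δp = 220 hPa = 22000 Pa, q̄ = 0.00122 kg/kg → 0.00122 × 22000 / 9.8 = 2.74 mm
PW = 9.37 + 5.57 + 2.74 = 17.68 ≈ 17.7 mm.
Rainfall = ε × PW = 0.4 × 17.7 = 7.1 mm.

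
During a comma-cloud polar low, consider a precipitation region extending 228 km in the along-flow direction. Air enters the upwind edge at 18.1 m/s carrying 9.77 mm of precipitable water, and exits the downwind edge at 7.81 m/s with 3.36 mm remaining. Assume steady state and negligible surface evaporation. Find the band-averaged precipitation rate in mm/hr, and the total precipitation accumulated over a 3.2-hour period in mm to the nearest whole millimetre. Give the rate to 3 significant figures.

R ≈ 2.38 mm/hr; total ≈ 8 mm

Column moisture flux per unit crosswind length is F = V × PW.
Inflow: F_in = 18.1 × 9.77 = 176.837 mm·m/s
Outflow: F_out = 7.81 × 3.36 = 26.2416 mm·m/s
Steady-state rate R = (F_in − F_out)/L = (176.837 − 26.2416) / 228000 m = 6.605e-04 mm/s.
R = 6.605e-04 × 3600 = 2.38 mm/hr.
Over 3.2 h: total = 2.38 × 3.2 = 7.616 ≈ 8 mm.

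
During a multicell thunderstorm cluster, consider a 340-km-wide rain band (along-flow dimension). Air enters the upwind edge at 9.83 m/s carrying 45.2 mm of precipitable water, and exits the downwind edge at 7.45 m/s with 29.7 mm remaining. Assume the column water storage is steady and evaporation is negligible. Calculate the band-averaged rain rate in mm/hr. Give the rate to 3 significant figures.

R ≈ 2.36 mm/hr

Column moisture flux per unit crosswind length is F = V × PW.
Inflow: F_in = 9.83 × 45.2 = 444.316 mm·m/s
Outflow: F_out = 7.45 × 29.7 = 221.265 mm·m/s
Steady-state rate R = (F_in − F_out)/L = (444.316 − 221.265) / 340000 m = 6.560e-04 mm/s.
R = 6.560e-04 × 3600 = 2.36 mm/hr.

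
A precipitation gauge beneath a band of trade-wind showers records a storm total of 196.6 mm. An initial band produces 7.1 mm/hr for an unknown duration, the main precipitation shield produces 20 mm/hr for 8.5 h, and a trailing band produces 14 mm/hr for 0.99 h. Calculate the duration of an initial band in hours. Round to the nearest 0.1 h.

duration ≈ 1.8 h

Known phases: 20 × 8.5 + 14 × 0.99 = 170 + 13.86 = 183.86 mm.
Remaining depth = 196.6 − 183.86 = 12.74 mm.
Duration = 12.74 / 7.1 = 1.8 h.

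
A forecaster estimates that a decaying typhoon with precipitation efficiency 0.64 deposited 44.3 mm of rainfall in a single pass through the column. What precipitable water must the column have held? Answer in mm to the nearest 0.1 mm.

PW ≈ 69.2 mm

PW = rainfall / ε = 44.3 / 0.64 = 69.2 mm.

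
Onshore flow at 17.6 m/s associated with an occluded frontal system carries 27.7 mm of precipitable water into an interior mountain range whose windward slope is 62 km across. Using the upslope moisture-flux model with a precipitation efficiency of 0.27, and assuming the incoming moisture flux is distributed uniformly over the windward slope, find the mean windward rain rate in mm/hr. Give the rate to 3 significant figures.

Incoming column moisture flux per unit ridge length: F = V × PW = 17.6 × 27.7 = 487.52 mm·m/s.
Spread over the 62 km slope with efficiency ε = 0.27: R = ε·F/W = 0.27 × 487.52 / 62000 m = 2.123e-03 mm/s.
R = 2.123e-03 × 3600 = 7.64 mm/hr.

R ≈ 7.64 mm/hr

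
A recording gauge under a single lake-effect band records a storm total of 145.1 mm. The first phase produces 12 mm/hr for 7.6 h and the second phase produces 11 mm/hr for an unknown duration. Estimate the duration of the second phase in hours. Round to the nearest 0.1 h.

duration ≈ 4.9 h

Known phases: 12 × 7.6 = 91.2 mm.
Remaining depth = 145.1 − 91.2 = 53.9 mm.
Duration = 53.9 / 11 = 4.9 h.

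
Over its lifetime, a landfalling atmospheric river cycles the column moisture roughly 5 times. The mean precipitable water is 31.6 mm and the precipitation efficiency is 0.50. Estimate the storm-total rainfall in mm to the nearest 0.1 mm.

rainfall ≈ 79.0 mm

Each cycle deposits ε × PW = 0.50 × 31.6 = 15.8 mm.
Over 5 cycles: 5 × 15.8 = 79.0 mm.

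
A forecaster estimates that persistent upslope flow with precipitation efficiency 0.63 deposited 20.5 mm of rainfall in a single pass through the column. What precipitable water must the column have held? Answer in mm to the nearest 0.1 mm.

PW = rainfall / ε = 20.5 / 0.63 = 32.5 mm.

PW ≈ 32.5 mm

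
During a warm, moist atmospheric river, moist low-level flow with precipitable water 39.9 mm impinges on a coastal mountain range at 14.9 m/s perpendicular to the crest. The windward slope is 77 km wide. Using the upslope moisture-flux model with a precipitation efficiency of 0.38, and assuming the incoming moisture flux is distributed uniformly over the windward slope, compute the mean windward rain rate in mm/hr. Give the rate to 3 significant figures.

Incoming column moisture flux per unit ridge length: F = V × PW = 14.9 × 39.9 = 594.51 mm·m/s.
Spread over the 77 km slope with efficiency ε = 0.38: R = ε·F/W = 0.38 × 594.51 / 77000 m = 2.934e-03 mm/s.
R = 2.934e-03 × 3600 = 10.6 mm/hr.

R ≈ 10.6 mm/hr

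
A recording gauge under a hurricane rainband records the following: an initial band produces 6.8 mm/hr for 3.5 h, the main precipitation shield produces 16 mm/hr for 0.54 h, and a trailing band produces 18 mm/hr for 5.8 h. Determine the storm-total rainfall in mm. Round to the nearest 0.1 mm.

Total = Σ Rᵢ Δtᵢ = 6.8 × 3.5 + 16 × 0.54 + 18 × 5.8
      = 23.8 + 8.64 + 104.4 = 136.8 mm.

total ≈ 136.8 mm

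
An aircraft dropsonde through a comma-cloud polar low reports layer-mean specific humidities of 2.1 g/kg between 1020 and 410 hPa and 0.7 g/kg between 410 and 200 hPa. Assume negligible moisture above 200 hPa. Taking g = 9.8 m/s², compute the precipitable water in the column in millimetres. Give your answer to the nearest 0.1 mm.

PW ≈ 14.6 mm

Precipitable water is the column-integrated vapour mass per unit area: PW = (1/g) Σ q̄ Δp, with q in kg/kg and Δp in Pa (1 kg/m² of water = 1 mm).
Layer 1020–410 hPa: Δp = 610 hPa = 61000 Pa, q̄ = 0.0021 kg/kg → 0.0021 × 61000 / 9.8 = 13.07 mm
Layer 410–200 hPa: Δp = 210 hPa = 21000 Pa, q̄ = 0.0007 kg/kg → 0.0007 × 21000 / 9.8 = 1.50 mm
PW = 13.07 + 1.50 = 14.57 ≈ 14.6 mm.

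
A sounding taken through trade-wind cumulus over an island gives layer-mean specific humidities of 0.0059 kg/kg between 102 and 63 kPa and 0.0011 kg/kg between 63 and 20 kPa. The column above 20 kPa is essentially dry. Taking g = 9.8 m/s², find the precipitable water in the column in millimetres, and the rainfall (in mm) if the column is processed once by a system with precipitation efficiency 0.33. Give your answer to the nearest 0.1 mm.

PW ≈ 28.3 mm; rainfall ≈ 9.3 mm

Precipitable water is the column-integrated vapour mass per unit area: PW = (1/g) Σ q̄ Δp, with q in kg/kg and Δp in Pa (1 kg/m² of water = 1 mm).
Layer 102–63 kPa: Δp = 390 hPa = 39000 Pa, q̄ = 0.0059 kg/kg → 0.0059 × 39000 / 9.8 = 23.48 mm
Layer 63–20 kPa: Δp = 430 hPa = 43000 Pa, q̄ = 0.0011 kg/kg → 0.0011 × 43000 / 9.8 = 4.83 mm
PW = 23.48 + 4.83 = 28.31 ≈ 28.3 mm.
Rainfall = ε × PW = 0.33 × 28.3 = 9.3 mm.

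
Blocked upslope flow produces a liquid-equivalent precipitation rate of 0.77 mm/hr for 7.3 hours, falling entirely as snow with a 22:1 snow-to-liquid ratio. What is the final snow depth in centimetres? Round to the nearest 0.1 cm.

snow depth ≈ 12.4 cm

Liquid-equivalent depth = 0.77 × 7.3 = 5.621 mm.
Snow depth = 5.621 mm × 22 = 123.662 mm = 12.4 cm.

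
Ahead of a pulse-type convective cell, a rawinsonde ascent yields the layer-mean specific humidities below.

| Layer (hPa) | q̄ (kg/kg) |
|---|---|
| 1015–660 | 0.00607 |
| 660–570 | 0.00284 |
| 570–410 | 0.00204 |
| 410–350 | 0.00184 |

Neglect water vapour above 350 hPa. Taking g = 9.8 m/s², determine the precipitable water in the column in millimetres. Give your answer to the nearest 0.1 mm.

PW ≈ 29.1 mm

Precipitable water is the column-integrated vapour mass per unit area: PW = (1/g) Σ q̄ Δp, with q in kg/kg and Δp in Pa (1 kg/m² of water = 1 mm).
Layer 1015–660 hPa: Δp = 355 hPa = 35500 Pa, q̄ = 0.00607 kg/kg → 0.00607 × 35500 / 9.8 = 21.99 mm
Layer 660–570 hPa: Δp = 90 hPa = 9000 Pa, q̄ = 0.00284 kg/kg → 0.00284 × 9000 / 9.8 = 2.61 mm
Layer 570–410 hPa: Δp = 160 hPa = 16000 Pa, q̄ = 0.00204 kg/kg → 0.00204 × 16000 / 9.8 = 3.33 mm
Layer 410–350 hPa: Δp = 60 hPa = 6000 Pa, q̄ = 0.00184 kg/kg → 0.00184 × 6000 / 9.8 = 1.13 mm
PW = 21.99 + 2.61 + 3.33 + 1.13 = 29.06 ≈ 29.1 mm.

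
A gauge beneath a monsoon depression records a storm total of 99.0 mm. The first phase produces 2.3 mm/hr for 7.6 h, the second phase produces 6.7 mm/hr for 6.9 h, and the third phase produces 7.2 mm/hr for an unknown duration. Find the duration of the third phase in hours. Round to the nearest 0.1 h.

duration ≈ 4.9 h

Known phases: 2.3 × 7.6 + 6.7 × 6.9 = 17.48 + 46.23 = 63.71 mm.
Remaining depth = 99.0 − 63.71 = 35.29 mm.
Duration = 35.29 / 7.2 = 4.9 h.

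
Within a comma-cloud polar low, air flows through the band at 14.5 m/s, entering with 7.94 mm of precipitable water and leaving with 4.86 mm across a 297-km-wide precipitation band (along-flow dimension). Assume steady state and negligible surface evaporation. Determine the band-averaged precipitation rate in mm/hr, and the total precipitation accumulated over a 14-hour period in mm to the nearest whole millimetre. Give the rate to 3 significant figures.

Column moisture flux per unit crosswind length is F = V × PW.
Inflow: F_in = 14.5 × 7.94 = 115.13 mm·m/s
Outflow: F_out = 14.5 × 4.86 = 70.47 mm·m/s
Steady-state rate R = (F_in − F_out)/L = (115.13 − 70.47) / 297000 m = 1.504e-04 mm/s.
R = 1.504e-04 × 3600 = 0.541 mm/hr.
Over 14 h: total = 0.541 × 14 = 7.574 ≈ 8 mm.

R ≈ 0.541 mm/hr; total ≈ 8 mm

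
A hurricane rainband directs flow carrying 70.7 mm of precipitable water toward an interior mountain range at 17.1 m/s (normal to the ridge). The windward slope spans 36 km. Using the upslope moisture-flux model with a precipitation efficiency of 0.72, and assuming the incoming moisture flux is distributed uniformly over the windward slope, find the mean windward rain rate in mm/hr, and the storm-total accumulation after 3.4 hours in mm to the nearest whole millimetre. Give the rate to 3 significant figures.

R ≈ 87.0 mm/hr; total ≈ 296 mm

Incoming column moisture flux per unit ridge length: F = V × PW = 17.1 × 70.7 = 1208.97 mm·m/s.
Spread over the 36 km slope with efficiency ε = 0.72: R = ε·F/W = 0.72 × 1208.97 / 36000 m = 2.418e-02 mm/s.
R = 2.418e-02 × 3600 = 87.0 mm/hr.
Over 3.4 h: total = 87.0 × 3.4 = 295.8 ≈ 296 mm.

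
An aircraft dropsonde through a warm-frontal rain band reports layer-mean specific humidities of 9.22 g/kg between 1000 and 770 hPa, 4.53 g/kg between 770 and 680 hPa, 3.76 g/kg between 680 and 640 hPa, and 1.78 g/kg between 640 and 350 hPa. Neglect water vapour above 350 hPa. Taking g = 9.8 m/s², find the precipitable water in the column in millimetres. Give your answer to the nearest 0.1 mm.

PW ≈ 32.6 mm

Precipitable water is the column-integrated vapour mass per unit area: PW = (1/g) Σ q̄ Δp, with q in kg/kg and Δp in Pa (1 kg/m² of water = 1 mm).
Layer 1000–770 hPa: Δp = 230 hPa = 23000 Pa, q̄ = 0.00922 kg/kg → 0.00922 × 23000 / 9.8 = 21.64 mm
Layer 770–680 hPa: Δp = 90 hPa = 9000 Pa, q̄ = 0.00453 kg/kg → 0.00453 × 9000 / 9.8 = 4.16 mm
Layer 680–640 hPa: Δp = 40 hPa = 4000 Pa, q̄ = 0.00376 kg/kg → 0.00376 × 4000 / 9.8 = 1.53 mm
Layer 640–350 hPa: Δp = 290 hPa = 29000 Pa, q̄ = 0.00178 kg/kg → 0.00178 × 29000 / 9.8 = 5.27 mm
PW = 21.64 + 4.16 + 1.53 + 5.27 = 32.60 ≈ 32.6 mm.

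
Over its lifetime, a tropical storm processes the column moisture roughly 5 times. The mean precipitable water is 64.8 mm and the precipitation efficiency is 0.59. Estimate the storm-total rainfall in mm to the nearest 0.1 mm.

rainfall ≈ 191.2 mm

Each cycle deposits ε × PW = 0.59 × 64.8 = 38.232 mm.
Over 5 cycles: 5 × 38.232 = 191.2 mm.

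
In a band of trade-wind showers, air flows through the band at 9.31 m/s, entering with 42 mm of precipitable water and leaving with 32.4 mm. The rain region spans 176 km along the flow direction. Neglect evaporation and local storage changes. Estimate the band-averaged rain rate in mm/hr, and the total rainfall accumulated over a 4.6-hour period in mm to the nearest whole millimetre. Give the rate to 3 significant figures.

R ≈ 1.83 mm/hr; total ≈ 8 mm

Column moisture flux per unit crosswind length is F = V × PW.
Inflow: F_in = 9.31 × 42 = 391.02 mm·m/s
Outflow: F_out = 9.31 × 32.4 = 301.644 mm·m/s
Steady-state rate R = (F_in − F_out)/L = (391.02 − 301.644) / 176000 m = 5.078e-04 mm/s.
R = 5.078e-04 × 3600 = 1.83 mm/hr.
Over 4.6 h: total = 1.83 × 4.6 = 8.418 ≈ 8 mm.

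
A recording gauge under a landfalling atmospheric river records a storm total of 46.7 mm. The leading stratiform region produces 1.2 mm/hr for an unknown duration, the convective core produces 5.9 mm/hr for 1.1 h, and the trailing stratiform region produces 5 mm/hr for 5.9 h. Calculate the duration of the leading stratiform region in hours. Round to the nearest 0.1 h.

duration ≈ 8.9 h

Known phases: 5.9 × 1.1 + 5 × 5.9 = 6.49 + 29.5 = 35.99 mm.
Remaining depth = 46.7 − 35.99 = 10.71 mm.
Duration = 10.71 / 1.2 = 8.9 h.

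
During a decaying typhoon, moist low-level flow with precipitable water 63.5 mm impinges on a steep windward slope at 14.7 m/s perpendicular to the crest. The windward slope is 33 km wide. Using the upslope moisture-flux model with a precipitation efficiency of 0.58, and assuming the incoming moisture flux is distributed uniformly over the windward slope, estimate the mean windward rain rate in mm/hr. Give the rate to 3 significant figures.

R ≈ 59.1 mm/hr

Incoming column moisture flux per unit ridge length: F = V × PW = 14.7 × 63.5 = 933.45 mm·m/s.
Spread over the 33 km slope with efficiency ε = 0.58: R = ε·F/W = 0.58 × 933.45 / 33000 m = 1.641e-02 mm/s.
R = 1.641e-02 × 3600 = 59.1 mm/hr.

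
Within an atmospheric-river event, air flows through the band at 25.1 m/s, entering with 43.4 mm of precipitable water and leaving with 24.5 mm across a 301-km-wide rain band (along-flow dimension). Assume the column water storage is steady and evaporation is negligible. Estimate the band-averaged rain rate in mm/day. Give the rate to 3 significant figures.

Column moisture flux per unit crosswind length is F = V × PW.
Inflow: F_in = 25.1 × 43.4 = 1089.34 mm·m/s
Outflow: F_out = 25.1 × 24.5 = 614.95 mm·m/s
Steady-state rate R = (F_in − F_out)/L = (1089.34 − 614.95) / 301000 m = 1.576e-03 mm/s.
R = 1.576e-03 × 3600 × 24 = 136 mm/day.

R ≈ 136 mm/day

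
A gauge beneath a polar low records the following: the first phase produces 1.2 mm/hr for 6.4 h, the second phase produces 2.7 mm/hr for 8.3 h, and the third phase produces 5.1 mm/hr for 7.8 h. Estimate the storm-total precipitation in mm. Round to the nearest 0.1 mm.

total ≈ 69.9 mm

Total = Σ Rᵢ Δtᵢ = 1.2 × 6.4 + 2.7 × 8.3 + 5.1 × 7.8
      = 7.68 + 22.41 + 39.78 = 69.9 mm.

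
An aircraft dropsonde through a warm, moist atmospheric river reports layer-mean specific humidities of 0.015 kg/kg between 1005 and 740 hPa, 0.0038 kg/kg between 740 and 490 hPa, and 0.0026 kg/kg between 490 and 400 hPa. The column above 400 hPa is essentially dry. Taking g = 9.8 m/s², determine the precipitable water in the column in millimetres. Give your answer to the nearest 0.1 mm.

Precipitable water is the column-integrated vapour mass per unit area: PW = (1/g) Σ q̄ Δp, with q in kg/kg and Δp in Pa (1 kg/m² of water = 1 mm).
Layer 1005–740 hPa: Δp = 265 hPa = 26500 Pa, q̄ = 0.015 kg/kg → 0.015 × 26500 / 9.8 = 40.56 mm
Layer 740–490 hPa: Δp = 250 hPa = 25000 Pa, q̄ = 0.0038 kg/kg → 0.0038 × 25000 / 9.8 = 9.69 mm
Layer 490–400 hPa: Δp = 90 hPa = 9000 Pa, q̄ = 0.0026 kg/kg → 0.0026 × 9000 / 9.8 = 2.39 mm
PW = 40.56 + 9.69 + 2.39 = 52.64 ≈ 52.6 mm.

PW ≈ 52.6 mm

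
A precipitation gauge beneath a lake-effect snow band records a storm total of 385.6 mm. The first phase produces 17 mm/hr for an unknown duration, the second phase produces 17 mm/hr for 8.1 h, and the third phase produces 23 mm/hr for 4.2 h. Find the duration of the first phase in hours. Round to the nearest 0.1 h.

Known phases: 17 × 8.1 + 23 × 4.2 = 137.7 + 96.6 = 234.3 mm.
Remaining depth = 385.6 − 234.3 = 151.3 mm.
Duration = 151.3 / 17 = 8.9 h.

duration ≈ 8.9 h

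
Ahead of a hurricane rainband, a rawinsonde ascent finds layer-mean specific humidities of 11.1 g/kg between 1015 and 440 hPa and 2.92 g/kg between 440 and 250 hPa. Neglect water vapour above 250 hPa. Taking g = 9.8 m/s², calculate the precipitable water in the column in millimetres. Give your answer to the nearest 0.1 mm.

Precipitable water is the column-integrated vapour mass per unit area: PW = (1/g) Σ q̄ Δp, with q in kg/kg and Δp in Pa (1 kg/m² of water = 1 mm).
Layer 1015–440 hPa: Δp = 575 hPa = 57500 Pa, q̄ = 0.0111 kg/kg → 0.0111 × 57500 / 9.8 = 65.13 mm
Layer 440–250 hPa: Δp = 190 hPa = 19000 Pa, q̄ = 0.00292 kg/kg → 0.00292 × 19000 / 9.8 = 5.66 mm
PW = 65.13 + 5.66 = 70.79 ≈ 70.8 mm.

PW ≈ 70.8 mm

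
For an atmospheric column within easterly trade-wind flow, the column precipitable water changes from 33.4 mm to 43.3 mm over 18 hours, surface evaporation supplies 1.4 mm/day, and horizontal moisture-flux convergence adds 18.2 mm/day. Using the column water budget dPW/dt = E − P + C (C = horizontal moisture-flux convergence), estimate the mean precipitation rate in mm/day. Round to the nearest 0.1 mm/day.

P ≈ 6.4 mm/day

dPW/dt = (43.3 − 33.4) mm / (18/24 day) = +13.200 mm/day.
P = E + C − dPW/dt = 1.4 + (18.2) − (+13.200) = 6.4 mm/day.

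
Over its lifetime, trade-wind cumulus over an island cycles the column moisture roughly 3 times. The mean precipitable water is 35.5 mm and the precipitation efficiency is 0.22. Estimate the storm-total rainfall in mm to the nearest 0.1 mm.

Each cycle deposits ε × PW = 0.22 × 35.5 = 7.81 mm.
Over 3 cycles: 3 × 7.81 = 23.4 mm.

rainfall ≈ 23.4 mm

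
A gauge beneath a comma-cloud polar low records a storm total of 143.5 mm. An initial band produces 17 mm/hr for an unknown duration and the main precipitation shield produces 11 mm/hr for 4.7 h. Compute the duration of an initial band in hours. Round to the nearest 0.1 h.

duration ≈ 5.4 h

Known phases: 11 × 4.7 = 51.7 mm.
Remaining depth = 143.5 − 51.7 = 91.8 mm.
Duration = 91.8 / 17 = 5.4 h.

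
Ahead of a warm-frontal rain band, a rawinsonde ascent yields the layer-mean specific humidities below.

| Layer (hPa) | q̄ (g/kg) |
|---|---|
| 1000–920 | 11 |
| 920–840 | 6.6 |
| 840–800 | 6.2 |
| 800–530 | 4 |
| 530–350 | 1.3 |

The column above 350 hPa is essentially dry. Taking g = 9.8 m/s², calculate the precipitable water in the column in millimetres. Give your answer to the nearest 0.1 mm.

Precipitable water is the column-integrated vapour mass per unit area: PW = (1/g) Σ q̄ Δp, with q in kg/kg and Δp in Pa (1 kg/m² of water = 1 mm).
Layer 1000–920 hPa: Δp = 80 hPa = 8000 Pa, q̄ = 0.011 kg/kg → 0.011 × 8000 / 9.8 = 8.98 mm
Layer 920–840 hPa: Δp = 80 hPa = 8000 Pa, q̄ = 0.0066 kg/kg → 0.0066 × 8000 / 9.8 = 5.39 mm
Layer 840–800 hPa: Δp = 40 hPa = 4000 Pa, q̄ = 0.0062 kg/kg → 0.0062 × 4000 / 9.8 = 2.53 mm
Layer 800–530 hPa: Δp = 270 hPa = 27000 Pa, q̄ = 0.004 kg/kg → 0.004 × 27000 / 9.8 = 11.02 mm
Layer 530–350 hPa: Δp = 180 hPa = 18000 Pa, q̄ = 0.0013 kg/kg → 0.0013 × 18000 / 9.8 = 2.39 mm
PW = 8.98 + 5.39 + 2.53 + 11.02 + 2.39 = 30.31 ≈ 30.3 mm.

PW ≈ 30.3 mm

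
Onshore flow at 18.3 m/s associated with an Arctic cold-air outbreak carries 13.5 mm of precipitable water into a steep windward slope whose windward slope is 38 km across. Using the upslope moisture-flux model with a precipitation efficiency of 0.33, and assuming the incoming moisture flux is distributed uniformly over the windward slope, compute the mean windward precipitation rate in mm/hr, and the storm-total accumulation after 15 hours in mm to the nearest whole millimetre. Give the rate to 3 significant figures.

R ≈ 7.72 mm/hr; total ≈ 116 mm

Incoming column moisture flux per unit ridge length: F = V × PW = 18.3 × 13.5 = 247.05 mm·m/s.
Spread over the 38 km slope with efficiency ε = 0.33: R = ε·F/W = 0.33 × 247.05 / 38000 m = 2.145e-03 mm/s.
R = 2.145e-03 × 3600 = 7.72 mm/hr.
Over 15 h: total = 7.72 × 15 = 115.8 ≈ 116 mm.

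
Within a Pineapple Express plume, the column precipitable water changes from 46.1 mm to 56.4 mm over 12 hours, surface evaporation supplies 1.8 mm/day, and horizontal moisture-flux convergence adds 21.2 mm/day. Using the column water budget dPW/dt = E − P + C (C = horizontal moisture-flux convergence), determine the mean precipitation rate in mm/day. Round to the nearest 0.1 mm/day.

P ≈ 2.4 mm/day

dPW/dt = (56.4 − 46.1) mm / (12/24 day) = +20.600 mm/day.
P = E + C − dPW/dt = 1.8 + (21.2) − (+20.600) = 2.4 mm/day.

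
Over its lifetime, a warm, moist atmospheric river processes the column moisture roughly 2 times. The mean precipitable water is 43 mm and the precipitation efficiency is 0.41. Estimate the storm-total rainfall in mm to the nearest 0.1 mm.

rainfall ≈ 35.3 mm

Each cycle deposits ε × PW = 0.41 × 43 = 17.63 mm.
Over 2 cycles: 2 × 17.63 = 35.3 mm.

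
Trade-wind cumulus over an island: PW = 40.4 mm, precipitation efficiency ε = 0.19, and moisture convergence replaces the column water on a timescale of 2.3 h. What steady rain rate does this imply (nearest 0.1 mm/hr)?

R ≈ 3.3 mm/hr

Each overturning extracts ε × PW = 0.19 × 40.4 = 7.676 mm.
Rate = ε·PW / τ = 7.676 / 2.3 h = 3.3 mm/hr.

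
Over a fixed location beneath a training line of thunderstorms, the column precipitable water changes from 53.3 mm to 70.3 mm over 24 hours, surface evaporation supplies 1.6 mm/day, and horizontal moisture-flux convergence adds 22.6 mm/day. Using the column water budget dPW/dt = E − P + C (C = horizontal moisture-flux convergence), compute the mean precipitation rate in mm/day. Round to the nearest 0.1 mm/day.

P ≈ 7.2 mm/day

dPW/dt = (70.3 − 53.3) mm / (24/24 day) = +17.000 mm/day.
P = E + C − dPW/dt = 1.6 + (22.6) − (+17.000) = 7.2 mm/day.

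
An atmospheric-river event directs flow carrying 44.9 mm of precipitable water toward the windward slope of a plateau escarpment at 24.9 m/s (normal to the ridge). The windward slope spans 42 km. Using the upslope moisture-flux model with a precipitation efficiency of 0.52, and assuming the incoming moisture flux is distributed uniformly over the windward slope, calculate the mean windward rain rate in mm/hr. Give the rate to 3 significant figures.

Incoming column moisture flux per unit ridge length: F = V × PW = 24.9 × 44.9 = 1118.01 mm·m/s.
Spread over the 42 km slope with efficiency ε = 0.52: R = ε·F/W = 0.52 × 1118.01 / 42000 m = 1.384e-02 mm/s.
R = 1.384e-02 × 3600 = 49.8 mm/hr.

R ≈ 49.8 mm/hr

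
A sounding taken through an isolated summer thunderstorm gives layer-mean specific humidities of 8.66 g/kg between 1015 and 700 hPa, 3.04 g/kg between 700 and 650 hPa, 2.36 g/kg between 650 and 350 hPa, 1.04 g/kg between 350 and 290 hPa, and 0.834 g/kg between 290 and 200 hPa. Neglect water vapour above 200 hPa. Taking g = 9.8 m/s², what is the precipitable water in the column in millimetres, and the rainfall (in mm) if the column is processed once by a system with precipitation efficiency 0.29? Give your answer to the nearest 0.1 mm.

Precipitable water is the column-integrated vapour mass per unit area: PW = (1/g) Σ q̄ Δp, with q in kg/kg and Δp in Pa (1 kg/m² of water = 1 mm).
Layer 1015–700 hPa: Δp = 315 hPa = 31500 Pa, q̄ = 0.00866 kg/kg → 0.00866 × 31500 / 9.8 = 27.84 mm
Layer 700–650 hPa: Δp = 50 hPa = 5000 Pa, q̄ = 0.00304 kg/kg → 0.00304 × 5000 / 9.8 = 1.55 mm
Layer 650–350 hPa: Δp = 300 hPa = 30000 Pa, q̄ = 0.00236 kg/kg → 0.00236 × 30000 / 9.8 = 7.22 mm
Layer 350–290 hPa: Δp = 60 hPa = 6000 Pa, q̄ = 0.00104 kg/kg → 0.00104 × 6000 / 9.8 = 0.64 mm
Layer 290–200 hPa: Δp = 90 hPa = 9000 Pa, q̄ = 0.000834 kg/kg → 0.000834 × 9000 / 9.8 = 0.77 mm
PW = 27.84 + 1.55 + 7.22 + 0.64 + 0.77 = 38.02 ≈ 38.0 mm.
Rainfall = ε × PW = 0.29 × 38.0 = 11.0 mm.

PW ≈ 38.0 mm; rainfall ≈ 11.0 mm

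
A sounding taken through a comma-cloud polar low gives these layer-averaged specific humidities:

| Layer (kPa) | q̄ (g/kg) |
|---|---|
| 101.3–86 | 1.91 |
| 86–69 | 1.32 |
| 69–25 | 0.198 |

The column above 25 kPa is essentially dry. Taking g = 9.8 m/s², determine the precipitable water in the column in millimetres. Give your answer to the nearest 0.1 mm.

PW ≈ 6.2 mm

Precipitable water is the column-integrated vapour mass per unit area: PW = (1/g) Σ q̄ Δp, with q in kg/kg and Δp in Pa (1 kg/m² of water = 1 mm).
Layer 101.3–86 kPa: Δp = 153 hPa = 15300 Pa, q̄ = 0.00191 kg/kg → 0.00191 × 15300 / 9.8 = 2.98 mm
Layer 86–69 kPa: Δp = 170 hPa = 17000 Pa, q̄ = 0.00132 kg/kg → 0.00132 × 17000 / 9.8 = 2.29 mm
Layer 69–25 kPa: Δp = 440 hPa = 44000 Pa, q̄ = 0.000198 kg/kg → 0.000198 × 44000 / 9.8 = 0.89 mm
PW = 2.98 + 2.29 + 0.89 = 6.16 ≈ 6.2 mm.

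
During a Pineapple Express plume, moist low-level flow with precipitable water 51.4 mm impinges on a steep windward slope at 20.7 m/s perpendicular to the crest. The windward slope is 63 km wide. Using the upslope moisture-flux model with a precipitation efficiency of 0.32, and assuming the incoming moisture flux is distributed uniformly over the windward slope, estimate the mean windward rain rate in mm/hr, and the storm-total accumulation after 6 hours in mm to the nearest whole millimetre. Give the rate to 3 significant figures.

R ≈ 19.5 mm/hr; total ≈ 117 mm

Incoming column moisture flux per unit ridge length: F = V × PW = 20.7 × 51.4 = 1063.98 mm·m/s.
Spread over the 63 km slope with efficiency ε = 0.32: R = ε·F/W = 0.32 × 1063.98 / 63000 m = 5.404e-03 mm/s.
R = 5.404e-03 × 3600 = 19.5 mm/hr.
Over 6 h: total = 19.5 × 6 = 117 mm.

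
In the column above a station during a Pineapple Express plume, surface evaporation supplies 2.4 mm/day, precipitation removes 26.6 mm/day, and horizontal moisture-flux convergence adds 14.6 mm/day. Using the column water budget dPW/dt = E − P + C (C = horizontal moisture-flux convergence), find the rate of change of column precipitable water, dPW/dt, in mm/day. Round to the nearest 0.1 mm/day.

dPW/dt ≈ -9.6 mm/day

dPW/dt = E − P + C = 2.4 − 26.6 + (14.6) = -9.6 mm/day.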